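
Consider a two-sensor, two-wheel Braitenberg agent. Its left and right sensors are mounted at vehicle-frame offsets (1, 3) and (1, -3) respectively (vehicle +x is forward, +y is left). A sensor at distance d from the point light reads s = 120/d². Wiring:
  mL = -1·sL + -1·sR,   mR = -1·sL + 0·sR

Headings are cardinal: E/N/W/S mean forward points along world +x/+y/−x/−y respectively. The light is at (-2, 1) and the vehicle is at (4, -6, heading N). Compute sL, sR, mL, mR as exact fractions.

8/3 40/39 -48/13 -8/3

left sensor world pos  = (1, -5); dL² = 45
right sensor world pos = (7, -5); dR² = 117
sL = 120/45 = 8/3
sR = 120/117 = 40/39
mL = -1·sL + -1·sR = -48/13
mR = -1·sL + 0·sR = -8/3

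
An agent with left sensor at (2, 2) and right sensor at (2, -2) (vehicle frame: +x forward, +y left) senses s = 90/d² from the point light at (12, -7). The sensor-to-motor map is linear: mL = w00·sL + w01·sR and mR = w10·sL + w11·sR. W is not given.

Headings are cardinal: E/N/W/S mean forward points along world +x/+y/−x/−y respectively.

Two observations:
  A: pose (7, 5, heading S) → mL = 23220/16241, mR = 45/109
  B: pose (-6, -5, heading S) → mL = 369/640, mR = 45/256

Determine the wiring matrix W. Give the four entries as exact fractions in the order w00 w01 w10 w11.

1 1 1/2 0

obs A: pose=(7,5,S) → sL=90/109, sR=90/149, mL=23220/16241, mR=45/109
obs B: pose=(-6,-5,S) → sL=45/128, sR=9/40, mL=369/640, mR=45/256
sensor matrix S = [[90/109, 90/149], [45/128, 9/40]]; det S = -27621/1039424
solve [mL_A; mL_B] = S·[w00; w01] and [mR_A; mR_B] = S·[w10; w11]:
  w00 = 1, w01 = 1, w10 = 1/2, w11 = 0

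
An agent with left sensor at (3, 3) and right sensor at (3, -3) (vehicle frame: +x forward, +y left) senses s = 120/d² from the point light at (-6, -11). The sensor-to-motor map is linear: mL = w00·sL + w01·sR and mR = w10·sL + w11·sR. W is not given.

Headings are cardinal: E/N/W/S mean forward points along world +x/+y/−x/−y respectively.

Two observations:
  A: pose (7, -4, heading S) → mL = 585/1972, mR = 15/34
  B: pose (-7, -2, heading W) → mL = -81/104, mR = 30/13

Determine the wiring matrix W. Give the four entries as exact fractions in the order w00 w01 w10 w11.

obs A: pose=(7,-4,S) → sL=15/34, sR=30/29, mL=585/1972, mR=15/34
obs B: pose=(-7,-2,W) → sL=30/13, sR=3/4, mL=-81/104, mR=30/13
sensor matrix S = [[15/34, 30/29], [30/13, 3/4]]; det S = -105435/51272
solve [mL_A; mL_B] = S·[w00; w01] and [mR_A; mR_B] = S·[w10; w11]:
  w00 = -1/2, w01 = 1/2, w10 = 1, w11 = 0

-1/2 1/2 1 0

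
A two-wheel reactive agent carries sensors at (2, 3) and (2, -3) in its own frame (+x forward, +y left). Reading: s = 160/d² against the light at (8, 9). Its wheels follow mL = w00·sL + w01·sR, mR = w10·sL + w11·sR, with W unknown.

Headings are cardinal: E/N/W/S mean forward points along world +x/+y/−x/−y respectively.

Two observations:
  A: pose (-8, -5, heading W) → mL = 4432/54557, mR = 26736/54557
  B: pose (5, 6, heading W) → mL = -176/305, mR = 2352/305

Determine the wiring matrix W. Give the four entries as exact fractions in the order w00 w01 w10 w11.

1 -1/2 1/2 1

obs A: pose=(-8,-5,W) → sL=160/613, sR=32/89, mL=4432/54557, mR=26736/54557
obs B: pose=(5,6,W) → sL=160/61, sR=32/5, mL=-176/305, mR=2352/305
sensor matrix S = [[160/613, 32/89], [160/61, 32/5]]; det S = 2420736/3327977
solve [mL_A; mL_B] = S·[w00; w01] and [mR_A; mR_B] = S·[w10; w11]:
  w00 = 1, w01 = -1/2, w10 = 1/2, w11 = 1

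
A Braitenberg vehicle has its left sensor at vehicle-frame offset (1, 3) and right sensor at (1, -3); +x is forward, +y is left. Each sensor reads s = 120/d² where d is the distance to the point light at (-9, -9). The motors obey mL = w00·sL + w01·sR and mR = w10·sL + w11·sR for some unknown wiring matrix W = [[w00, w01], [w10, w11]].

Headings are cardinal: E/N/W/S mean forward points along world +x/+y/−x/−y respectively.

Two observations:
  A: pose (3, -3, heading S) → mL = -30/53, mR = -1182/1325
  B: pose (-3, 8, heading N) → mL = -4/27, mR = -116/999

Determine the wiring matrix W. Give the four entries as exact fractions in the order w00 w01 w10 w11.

obs A: pose=(3,-3,S) → sL=12/25, sR=60/53, mL=-30/53, mR=-1182/1325
obs B: pose=(-3,8,N) → sL=40/111, sR=8/27, mL=-4/27, mR=-116/999
sensor matrix S = [[12/25, 60/53], [40/111, 8/27]]; det S = -117248/441225
solve [mL_A; mL_B] = S·[w00; w01] and [mR_A; mR_B] = S·[w10; w11]:
  w00 = 0, w01 = -1/2, w10 = 1/2, w11 = -1

0 -1/2 1/2 -1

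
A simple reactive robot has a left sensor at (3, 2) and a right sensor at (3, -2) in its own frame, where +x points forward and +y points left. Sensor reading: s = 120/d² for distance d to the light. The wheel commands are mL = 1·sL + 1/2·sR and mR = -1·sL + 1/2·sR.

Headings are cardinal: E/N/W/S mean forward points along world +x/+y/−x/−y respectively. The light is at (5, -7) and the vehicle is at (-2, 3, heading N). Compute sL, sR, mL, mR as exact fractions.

left sensor world pos  = (-4, 6); dL² = 250
right sensor world pos = (0, 6); dR² = 194
sL = 120/250 = 12/25
sR = 120/194 = 60/97
mL = 1·sL + 1/2·sR = 1914/2425
mR = -1·sL + 1/2·sR = -414/2425

12/25 60/97 1914/2425 -414/2425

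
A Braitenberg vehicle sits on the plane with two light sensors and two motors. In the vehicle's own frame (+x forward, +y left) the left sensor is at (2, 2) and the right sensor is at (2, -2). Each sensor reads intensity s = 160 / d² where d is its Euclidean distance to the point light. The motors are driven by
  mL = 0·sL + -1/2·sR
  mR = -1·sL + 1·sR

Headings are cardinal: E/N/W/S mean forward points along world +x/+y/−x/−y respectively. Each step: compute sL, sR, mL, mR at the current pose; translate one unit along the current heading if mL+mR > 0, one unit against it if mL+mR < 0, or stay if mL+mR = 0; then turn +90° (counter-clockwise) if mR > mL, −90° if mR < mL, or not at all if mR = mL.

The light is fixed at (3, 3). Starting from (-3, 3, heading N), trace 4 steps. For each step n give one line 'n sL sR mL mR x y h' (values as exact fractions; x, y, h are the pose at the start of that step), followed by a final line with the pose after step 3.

n=0: pose=(-3,3,N); sL=40/17, sR=8; mL=-4, mR=96/17; mL+mR=28/17 → advance +1; mR−mL=164/17 → turn +1·90°
n=1: pose=(-3,4,W); sL=32/13, sR=160/73; mL=-80/73, mR=-256/949; mL+mR=-1296/949 → advance -1; mR−mL=784/949 → turn +1·90°
n=2: pose=(-2,4,S); sL=16, sR=16/5; mL=-8/5, mR=-64/5; mL+mR=-72/5 → advance -1; mR−mL=-56/5 → turn -1·90°
n=3: pose=(-2,5,W); sL=160/49, sR=32/13; mL=-16/13, mR=-512/637; mL+mR=-1296/637 → advance -1; mR−mL=272/637 → turn +1·90°

0 40/17 8 -4 96/17 -3 3 N
1 32/13 160/73 -80/73 -256/949 -3 4 W
2 16 16/5 -8/5 -64/5 -2 4 S
3 160/49 32/13 -16/13 -512/637 -2 5 W
final -1 5 S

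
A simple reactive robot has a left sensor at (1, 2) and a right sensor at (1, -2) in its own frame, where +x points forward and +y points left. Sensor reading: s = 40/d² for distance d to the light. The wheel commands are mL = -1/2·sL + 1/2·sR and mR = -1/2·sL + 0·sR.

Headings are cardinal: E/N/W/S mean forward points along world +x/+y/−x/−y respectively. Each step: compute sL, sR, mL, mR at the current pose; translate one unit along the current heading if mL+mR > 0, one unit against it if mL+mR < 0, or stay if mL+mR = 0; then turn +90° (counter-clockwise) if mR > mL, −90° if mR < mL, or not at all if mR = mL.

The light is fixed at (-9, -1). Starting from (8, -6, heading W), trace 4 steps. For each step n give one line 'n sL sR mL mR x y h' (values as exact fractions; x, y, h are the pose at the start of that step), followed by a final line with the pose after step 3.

0 8/61 8/53 32/3233 -4/61 8 -6 W
1 5/34 5/52 -45/1768 -5/68 9 -6 N
2 40/377 8/85 -192/32045 -20/377 9 -7 E
3 4/41 20/137 136/5617 -2/41 8 -7 S
final 8 -6 W

n=0: pose=(8,-6,W); sL=8/61, sR=8/53; mL=32/3233, mR=-4/61; mL+mR=-180/3233 → advance -1; mR−mL=-4/53 → turn -1·90°
n=1: pose=(9,-6,N); sL=5/34, sR=5/52; mL=-45/1768, mR=-5/68; mL+mR=-175/1768 → advance -1; mR−mL=-5/104 → turn -1·90°
n=2: pose=(9,-7,E); sL=40/377, sR=8/85; mL=-192/32045, mR=-20/377; mL+mR=-1892/32045 → advance -1; mR−mL=-4/85 → turn -1·90°
n=3: pose=(8,-7,S); sL=4/41, sR=20/137; mL=136/5617, mR=-2/41; mL+mR=-138/5617 → advance -1; mR−mL=-10/137 → turn -1·90°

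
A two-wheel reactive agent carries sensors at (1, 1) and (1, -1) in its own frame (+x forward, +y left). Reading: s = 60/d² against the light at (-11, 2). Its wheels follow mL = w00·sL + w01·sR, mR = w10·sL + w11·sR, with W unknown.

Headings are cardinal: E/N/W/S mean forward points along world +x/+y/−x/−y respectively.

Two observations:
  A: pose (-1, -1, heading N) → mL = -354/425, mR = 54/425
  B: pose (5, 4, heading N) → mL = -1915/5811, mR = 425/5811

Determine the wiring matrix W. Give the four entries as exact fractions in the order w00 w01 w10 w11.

obs A: pose=(-1,-1,N) → sL=12/17, sR=12/25, mL=-354/425, mR=54/425
obs B: pose=(5,4,N) → sL=10/39, sR=30/149, mL=-1915/5811, mR=425/5811
sensor matrix S = [[12/17, 12/25], [10/39, 30/149]]; det S = 3136/164645
solve [mL_A; mL_B] = S·[w00; w01] and [mR_A; mR_B] = S·[w10; w11]:
  w00 = -1/2, w01 = -1, w10 = -1/2, w11 = 1

-1/2 -1 -1/2 1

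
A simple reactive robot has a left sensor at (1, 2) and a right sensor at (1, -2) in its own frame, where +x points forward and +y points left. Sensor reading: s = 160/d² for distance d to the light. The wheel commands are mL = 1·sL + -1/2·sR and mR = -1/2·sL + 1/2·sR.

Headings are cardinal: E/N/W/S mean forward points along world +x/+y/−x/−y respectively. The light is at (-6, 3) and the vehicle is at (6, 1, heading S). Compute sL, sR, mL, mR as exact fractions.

32/41 160/109 208/4469 1536/4469

left sensor world pos  = (8, 0); dL² = 205
right sensor world pos = (4, 0); dR² = 109
sL = 160/205 = 32/41
sR = 160/109 = 160/109
mL = 1·sL + -1/2·sR = 208/4469
mR = -1/2·sL + 1/2·sR = 1536/4469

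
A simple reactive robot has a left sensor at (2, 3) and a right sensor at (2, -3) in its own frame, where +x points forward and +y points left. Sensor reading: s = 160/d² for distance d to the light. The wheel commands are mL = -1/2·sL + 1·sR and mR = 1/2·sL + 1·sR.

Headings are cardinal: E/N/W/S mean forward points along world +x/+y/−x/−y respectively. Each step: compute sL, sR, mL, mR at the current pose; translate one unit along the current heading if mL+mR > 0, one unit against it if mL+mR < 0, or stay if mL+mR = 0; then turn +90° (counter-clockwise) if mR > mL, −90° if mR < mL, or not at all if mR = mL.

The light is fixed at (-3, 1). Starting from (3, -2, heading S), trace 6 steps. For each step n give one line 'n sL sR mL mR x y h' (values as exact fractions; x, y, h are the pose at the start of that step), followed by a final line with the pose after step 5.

0 80/53 80/17 3560/901 4920/901 3 -2 S
1 32/13 160/113 272/1469 3888/1469 3 -3 E
2 8 20/13 -32/13 72/13 4 -3 N
3 160/61 32/5 1552/305 2352/305 4 -2 W
4 80/53 80/17 3560/901 4920/901 3 -2 S
5 32/13 160/113 272/1469 3888/1469 3 -3 E
final 4 -3 N

n=0: pose=(3,-2,S); sL=80/53, sR=80/17; mL=3560/901, mR=4920/901; mL+mR=160/17 → advance +1; mR−mL=80/53 → turn +1·90°
n=1: pose=(3,-3,E); sL=32/13, sR=160/113; mL=272/1469, mR=3888/1469; mL+mR=320/113 → advance +1; mR−mL=32/13 → turn +1·90°
n=2: pose=(4,-3,N); sL=8, sR=20/13; mL=-32/13, mR=72/13; mL+mR=40/13 → advance +1; mR−mL=8 → turn +1·90°
n=3: pose=(4,-2,W); sL=160/61, sR=32/5; mL=1552/305, mR=2352/305; mL+mR=64/5 → advance +1; mR−mL=160/61 → turn +1·90°
n=4: pose=(3,-2,S); sL=80/53, sR=80/17; mL=3560/901, mR=4920/901; mL+mR=160/17 → advance +1; mR−mL=80/53 → turn +1·90°
n=5: pose=(3,-3,E); sL=32/13, sR=160/113; mL=272/1469, mR=3888/1469; mL+mR=320/113 → advance +1; mR−mL=32/13 → turn +1·90°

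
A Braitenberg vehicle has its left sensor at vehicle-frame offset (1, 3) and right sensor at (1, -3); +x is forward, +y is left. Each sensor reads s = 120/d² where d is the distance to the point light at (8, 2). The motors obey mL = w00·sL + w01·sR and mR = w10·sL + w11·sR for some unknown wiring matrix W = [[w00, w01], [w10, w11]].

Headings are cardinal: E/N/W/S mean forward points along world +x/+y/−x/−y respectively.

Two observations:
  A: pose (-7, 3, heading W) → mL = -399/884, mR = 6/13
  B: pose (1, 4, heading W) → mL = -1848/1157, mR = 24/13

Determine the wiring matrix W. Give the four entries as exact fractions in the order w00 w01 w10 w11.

-1/2 -1/2 1 0

obs A: pose=(-7,3,W) → sL=6/13, sR=15/34, mL=-399/884, mR=6/13
obs B: pose=(1,4,W) → sL=24/13, sR=120/89, mL=-1848/1157, mR=24/13
sensor matrix S = [[6/13, 15/34], [24/13, 120/89]]; det S = -3780/19669
solve [mL_A; mL_B] = S·[w00; w01] and [mR_A; mR_B] = S·[w10; w11]:
  w00 = -1/2, w01 = -1/2, w10 = 1, w11 = 0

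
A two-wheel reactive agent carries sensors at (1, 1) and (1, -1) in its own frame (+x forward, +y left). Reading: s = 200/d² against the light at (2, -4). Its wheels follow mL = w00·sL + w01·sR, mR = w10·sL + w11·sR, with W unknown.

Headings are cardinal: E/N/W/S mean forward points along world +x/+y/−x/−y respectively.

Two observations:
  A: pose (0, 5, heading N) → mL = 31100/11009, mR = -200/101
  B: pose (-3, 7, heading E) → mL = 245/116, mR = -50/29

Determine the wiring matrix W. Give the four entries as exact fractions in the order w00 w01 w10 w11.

obs A: pose=(0,5,N) → sL=200/109, sR=200/101, mL=31100/11009, mR=-200/101
obs B: pose=(-3,7,E) → sL=5/4, sR=50/29, mL=245/116, mR=-50/29
sensor matrix S = [[200/109, 200/101], [5/4, 50/29]]; det S = 219750/319261
solve [mL_A; mL_B] = S·[w00; w01] and [mR_A; mR_B] = S·[w10; w11]:
  w00 = 1, w01 = 1/2, w10 = 0, w11 = -1

1 1/2 0 -1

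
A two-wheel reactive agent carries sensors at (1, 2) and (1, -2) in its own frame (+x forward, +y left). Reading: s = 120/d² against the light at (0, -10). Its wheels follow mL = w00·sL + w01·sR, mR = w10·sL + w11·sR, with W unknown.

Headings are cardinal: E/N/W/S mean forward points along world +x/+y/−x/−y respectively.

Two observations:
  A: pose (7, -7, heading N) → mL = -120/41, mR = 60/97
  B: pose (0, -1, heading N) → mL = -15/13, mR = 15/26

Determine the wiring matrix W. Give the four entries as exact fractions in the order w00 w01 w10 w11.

-1 0 0 1/2

obs A: pose=(7,-7,N) → sL=120/41, sR=120/97, mL=-120/41, mR=60/97
obs B: pose=(0,-1,N) → sL=15/13, sR=15/13, mL=-15/13, mR=15/26
sensor matrix S = [[120/41, 120/97], [15/13, 15/13]]; det S = 100800/51701
solve [mL_A; mL_B] = S·[w00; w01] and [mR_A; mR_B] = S·[w10; w11]:
  w00 = -1, w01 = 0, w10 = 0, w11 = 1/2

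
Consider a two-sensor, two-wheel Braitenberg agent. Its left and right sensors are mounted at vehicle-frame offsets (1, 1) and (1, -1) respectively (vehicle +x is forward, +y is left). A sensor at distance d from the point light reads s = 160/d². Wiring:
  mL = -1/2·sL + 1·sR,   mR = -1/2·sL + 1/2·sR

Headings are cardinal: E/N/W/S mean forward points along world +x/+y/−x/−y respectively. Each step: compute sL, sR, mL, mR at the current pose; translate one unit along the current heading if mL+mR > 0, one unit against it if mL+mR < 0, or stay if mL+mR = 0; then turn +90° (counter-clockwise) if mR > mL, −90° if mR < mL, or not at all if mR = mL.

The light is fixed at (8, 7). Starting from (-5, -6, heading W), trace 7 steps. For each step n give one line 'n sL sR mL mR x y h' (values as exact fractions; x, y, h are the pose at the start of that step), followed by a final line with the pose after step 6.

0 20/49 8/17 222/833 26/833 -5 -6 W
1 160/369 160/313 34000/115497 4480/115497 -6 -6 N
2 16/29 80/169 968/4901 -192/4901 -6 -5 E
3 160/313 32/73 4176/22849 -832/22849 -5 -5 S
4 20/49 8/17 222/833 26/833 -5 -6 W
5 160/369 160/313 34000/115497 4480/115497 -6 -6 N
6 16/29 80/169 968/4901 -192/4901 -6 -5 E
final -5 -5 S

n=0: pose=(-5,-6,W); sL=20/49, sR=8/17; mL=222/833, mR=26/833; mL+mR=248/833 → advance +1; mR−mL=-4/17 → turn -1·90°
n=1: pose=(-6,-6,N); sL=160/369, sR=160/313; mL=34000/115497, mR=4480/115497; mL+mR=38480/115497 → advance +1; mR−mL=-80/313 → turn -1·90°
n=2: pose=(-6,-5,E); sL=16/29, sR=80/169; mL=968/4901, mR=-192/4901; mL+mR=776/4901 → advance +1; mR−mL=-40/169 → turn -1·90°
n=3: pose=(-5,-5,S); sL=160/313, sR=32/73; mL=4176/22849, mR=-832/22849; mL+mR=3344/22849 → advance +1; mR−mL=-16/73 → turn -1·90°
n=4: pose=(-5,-6,W); sL=20/49, sR=8/17; mL=222/833, mR=26/833; mL+mR=248/833 → advance +1; mR−mL=-4/17 → turn -1·90°
n=5: pose=(-6,-6,N); sL=160/369, sR=160/313; mL=34000/115497, mR=4480/115497; mL+mR=38480/115497 → advance +1; mR−mL=-80/313 → turn -1·90°
n=6: pose=(-6,-5,E); sL=16/29, sR=80/169; mL=968/4901, mR=-192/4901; mL+mR=776/4901 → advance +1; mR−mL=-40/169 → turn -1·90°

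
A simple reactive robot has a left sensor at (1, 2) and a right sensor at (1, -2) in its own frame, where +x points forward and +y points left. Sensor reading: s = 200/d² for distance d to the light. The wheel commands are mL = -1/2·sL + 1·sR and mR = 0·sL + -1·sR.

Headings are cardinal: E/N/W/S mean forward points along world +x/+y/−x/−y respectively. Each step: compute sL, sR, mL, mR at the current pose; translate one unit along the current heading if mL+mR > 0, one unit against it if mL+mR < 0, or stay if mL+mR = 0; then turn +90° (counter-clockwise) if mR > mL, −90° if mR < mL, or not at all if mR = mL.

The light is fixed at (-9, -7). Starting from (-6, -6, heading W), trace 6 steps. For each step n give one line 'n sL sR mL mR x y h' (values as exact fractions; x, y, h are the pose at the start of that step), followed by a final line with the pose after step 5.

n=0: pose=(-6,-6,W); sL=40, sR=200/13; mL=-60/13, mR=-200/13; mL+mR=-20 → advance -1; mR−mL=-140/13 → turn -1·90°
n=1: pose=(-5,-6,N); sL=25, sR=5; mL=-15/2, mR=-5; mL+mR=-25/2 → advance -1; mR−mL=5/2 → turn +1·90°
n=2: pose=(-5,-7,W); sL=200/13, sR=200/13; mL=100/13, mR=-200/13; mL+mR=-100/13 → advance -1; mR−mL=-300/13 → turn -1·90°
n=3: pose=(-4,-7,N); sL=20, sR=4; mL=-6, mR=-4; mL+mR=-10 → advance -1; mR−mL=2 → turn +1·90°
n=4: pose=(-4,-8,W); sL=8, sR=200/17; mL=132/17, mR=-200/17; mL+mR=-4 → advance -1; mR−mL=-332/17 → turn -1·90°
n=5: pose=(-3,-8,N); sL=25/2, sR=25/8; mL=-25/8, mR=-25/8; mL+mR=-25/4 → advance -1; mR−mL=0 → turn +0·90°

0 40 200/13 -60/13 -200/13 -6 -6 W
1 25 5 -15/2 -5 -5 -6 N
2 200/13 200/13 100/13 -200/13 -5 -7 W
3 20 4 -6 -4 -4 -7 N
4 8 200/17 132/17 -200/17 -4 -8 W
5 25/2 25/8 -25/8 -25/8 -3 -8 N
final -3 -9 N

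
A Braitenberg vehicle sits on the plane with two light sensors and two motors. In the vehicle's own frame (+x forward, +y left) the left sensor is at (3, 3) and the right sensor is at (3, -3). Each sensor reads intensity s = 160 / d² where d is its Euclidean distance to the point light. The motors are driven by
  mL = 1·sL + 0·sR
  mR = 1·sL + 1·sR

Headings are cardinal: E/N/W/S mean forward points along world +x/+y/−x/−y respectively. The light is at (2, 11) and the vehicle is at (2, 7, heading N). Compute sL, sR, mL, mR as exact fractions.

16 16 16 32

left sensor world pos  = (-1, 10); dL² = 10
right sensor world pos = (5, 10); dR² = 10
sL = 160/10 = 16
sR = 160/10 = 16
mL = 1·sL + 0·sR = 16
mR = 1·sL + 1·sR = 32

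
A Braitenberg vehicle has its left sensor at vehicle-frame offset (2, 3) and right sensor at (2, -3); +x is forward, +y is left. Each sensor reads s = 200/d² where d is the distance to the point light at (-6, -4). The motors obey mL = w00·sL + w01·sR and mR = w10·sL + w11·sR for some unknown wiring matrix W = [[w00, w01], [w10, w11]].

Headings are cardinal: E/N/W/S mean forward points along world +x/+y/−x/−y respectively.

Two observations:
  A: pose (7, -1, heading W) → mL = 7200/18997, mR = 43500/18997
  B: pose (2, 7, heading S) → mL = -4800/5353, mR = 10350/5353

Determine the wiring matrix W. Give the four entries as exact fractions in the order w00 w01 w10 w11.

obs A: pose=(7,-1,W) → sL=200/121, sR=200/157, mL=7200/18997, mR=43500/18997
obs B: pose=(2,7,S) → sL=100/101, sR=100/53, mL=-4800/5353, mR=10350/5353
sensor matrix S = [[200/121, 200/157], [100/101, 100/53]]; det S = 188880000/101690941
solve [mL_A; mL_B] = S·[w00; w01] and [mR_A; mR_B] = S·[w10; w11]:
  w00 = 1, w01 = -1, w10 = 1, w11 = 1/2

1 -1 1 1/2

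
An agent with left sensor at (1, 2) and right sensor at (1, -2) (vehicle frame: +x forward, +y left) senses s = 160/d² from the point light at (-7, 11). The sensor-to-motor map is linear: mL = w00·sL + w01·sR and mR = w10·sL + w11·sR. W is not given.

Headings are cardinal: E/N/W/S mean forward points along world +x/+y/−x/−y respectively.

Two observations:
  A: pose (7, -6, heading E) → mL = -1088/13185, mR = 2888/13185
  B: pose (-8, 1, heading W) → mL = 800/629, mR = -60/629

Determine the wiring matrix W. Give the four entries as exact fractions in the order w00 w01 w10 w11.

obs A: pose=(7,-6,E) → sL=16/45, sR=80/293, mL=-1088/13185, mR=2888/13185
obs B: pose=(-8,1,W) → sL=40/37, sR=40/17, mL=800/629, mR=-60/629
sensor matrix S = [[16/45, 80/293], [40/37, 40/17]]; det S = 898048/1658673
solve [mL_A; mL_B] = S·[w00; w01] and [mR_A; mR_B] = S·[w10; w11]:
  w00 = -1, w01 = 1, w10 = 1, w11 = -1/2

-1 1 1 -1/2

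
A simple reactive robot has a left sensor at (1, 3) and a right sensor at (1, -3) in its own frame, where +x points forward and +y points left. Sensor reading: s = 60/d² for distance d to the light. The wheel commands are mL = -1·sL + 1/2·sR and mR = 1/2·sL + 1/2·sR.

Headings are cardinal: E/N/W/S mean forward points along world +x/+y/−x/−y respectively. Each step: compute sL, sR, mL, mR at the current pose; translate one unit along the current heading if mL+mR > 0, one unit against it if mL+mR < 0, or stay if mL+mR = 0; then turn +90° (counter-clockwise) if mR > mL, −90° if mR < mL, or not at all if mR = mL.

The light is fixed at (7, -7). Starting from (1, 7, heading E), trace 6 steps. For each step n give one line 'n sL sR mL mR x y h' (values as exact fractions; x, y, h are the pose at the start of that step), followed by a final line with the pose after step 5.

n=0: pose=(1,7,E); sL=30/157, sR=30/73; mL=165/11461, mR=3450/11461; mL+mR=3615/11461 → advance +1; mR−mL=45/157 → turn +1·90°
n=1: pose=(2,7,N); sL=60/289, sR=60/229; mL=-5070/66181, mR=15540/66181; mL+mR=10470/66181 → advance +1; mR−mL=90/289 → turn +1·90°
n=2: pose=(2,8,W); sL=1/3, sR=1/6; mL=-1/4, mR=1/4; mL+mR=0 → advance +0; mR−mL=1/2 → turn +1·90°
n=3: pose=(2,8,S); sL=3/10, sR=3/13; mL=-12/65, mR=69/260; mL+mR=21/260 → advance +1; mR−mL=9/20 → turn +1·90°
n=4: pose=(2,7,E); sL=12/61, sR=60/137; mL=186/8357, mR=2652/8357; mL+mR=2838/8357 → advance +1; mR−mL=18/61 → turn +1·90°
n=5: pose=(3,7,N); sL=30/137, sR=30/113; mL=-1335/15481, mR=3750/15481; mL+mR=2415/15481 → advance +1; mR−mL=45/137 → turn +1·90°

0 30/157 30/73 165/11461 3450/11461 1 7 E
1 60/289 60/229 -5070/66181 15540/66181 2 7 N
2 1/3 1/6 -1/4 1/4 2 8 W
3 3/10 3/13 -12/65 69/260 2 8 S
4 12/61 60/137 186/8357 2652/8357 2 7 E
5 30/137 30/113 -1335/15481 3750/15481 3 7 N
final 3 8 W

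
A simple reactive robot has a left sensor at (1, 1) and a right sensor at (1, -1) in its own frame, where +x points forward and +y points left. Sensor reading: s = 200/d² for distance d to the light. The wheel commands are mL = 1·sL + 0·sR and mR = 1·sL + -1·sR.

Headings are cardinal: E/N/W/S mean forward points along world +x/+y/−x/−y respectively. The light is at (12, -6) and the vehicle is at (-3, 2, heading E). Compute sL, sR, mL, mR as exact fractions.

left sensor world pos  = (-2, 3); dL² = 277
right sensor world pos = (-2, 1); dR² = 245
sL = 200/277 = 200/277
sR = 200/245 = 40/49
mL = 1·sL + 0·sR = 200/277
mR = 1·sL + -1·sR = -1280/13573

200/277 40/49 200/277 -1280/13573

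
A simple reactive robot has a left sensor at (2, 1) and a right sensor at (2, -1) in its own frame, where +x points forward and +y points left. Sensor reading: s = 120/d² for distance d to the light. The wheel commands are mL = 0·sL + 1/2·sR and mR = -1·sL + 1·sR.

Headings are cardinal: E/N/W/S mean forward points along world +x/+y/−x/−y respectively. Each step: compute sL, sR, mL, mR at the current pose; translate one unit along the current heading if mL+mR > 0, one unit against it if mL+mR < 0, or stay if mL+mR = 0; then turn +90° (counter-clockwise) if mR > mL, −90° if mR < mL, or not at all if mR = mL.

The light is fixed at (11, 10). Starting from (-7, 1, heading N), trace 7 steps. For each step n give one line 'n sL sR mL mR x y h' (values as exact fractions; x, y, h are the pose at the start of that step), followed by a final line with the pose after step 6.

0 12/41 60/169 30/169 432/6929 -7 1 N
1 24/61 120/337 60/337 -768/20557 -7 2 E
2 30/89 15/53 15/106 -255/4717 -6 2 S
3 120/461 24/85 12/85 864/39185 -6 1 W
4 12/41 60/169 30/169 432/6929 -7 1 N
5 24/61 120/337 60/337 -768/20557 -7 2 E
6 30/89 15/53 15/106 -255/4717 -6 2 S
final -6 1 W

n=0: pose=(-7,1,N); sL=12/41, sR=60/169; mL=30/169, mR=432/6929; mL+mR=1662/6929 → advance +1; mR−mL=-798/6929 → turn -1·90°
n=1: pose=(-7,2,E); sL=24/61, sR=120/337; mL=60/337, mR=-768/20557; mL+mR=2892/20557 → advance +1; mR−mL=-4428/20557 → turn -1·90°
n=2: pose=(-6,2,S); sL=30/89, sR=15/53; mL=15/106, mR=-255/4717; mL+mR=825/9434 → advance +1; mR−mL=-1845/9434 → turn -1·90°
n=3: pose=(-6,1,W); sL=120/461, sR=24/85; mL=12/85, mR=864/39185; mL+mR=6396/39185 → advance +1; mR−mL=-4668/39185 → turn -1·90°
n=4: pose=(-7,1,N); sL=12/41, sR=60/169; mL=30/169, mR=432/6929; mL+mR=1662/6929 → advance +1; mR−mL=-798/6929 → turn -1·90°
n=5: pose=(-7,2,E); sL=24/61, sR=120/337; mL=60/337, mR=-768/20557; mL+mR=2892/20557 → advance +1; mR−mL=-4428/20557 → turn -1·90°
n=6: pose=(-6,2,S); sL=30/89, sR=15/53; mL=15/106, mR=-255/4717; mL+mR=825/9434 → advance +1; mR−mL=-1845/9434 → turn -1·90°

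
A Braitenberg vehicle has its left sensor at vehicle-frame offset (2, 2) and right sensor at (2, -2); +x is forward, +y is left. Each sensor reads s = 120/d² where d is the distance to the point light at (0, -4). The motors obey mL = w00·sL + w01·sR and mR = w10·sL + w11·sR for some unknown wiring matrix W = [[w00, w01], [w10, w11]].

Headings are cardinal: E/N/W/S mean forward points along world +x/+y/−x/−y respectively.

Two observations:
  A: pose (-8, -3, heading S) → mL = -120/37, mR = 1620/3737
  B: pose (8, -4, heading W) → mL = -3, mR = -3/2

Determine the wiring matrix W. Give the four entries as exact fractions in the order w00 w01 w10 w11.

-1 0 1/2 -1

obs A: pose=(-8,-3,S) → sL=120/37, sR=120/101, mL=-120/37, mR=1620/3737
obs B: pose=(8,-4,W) → sL=3, sR=3, mL=-3, mR=-3/2
sensor matrix S = [[120/37, 120/101], [3, 3]]; det S = 23040/3737
solve [mL_A; mL_B] = S·[w00; w01] and [mR_A; mR_B] = S·[w10; w11]:
  w00 = -1, w01 = 0, w10 = 1/2, w11 = -1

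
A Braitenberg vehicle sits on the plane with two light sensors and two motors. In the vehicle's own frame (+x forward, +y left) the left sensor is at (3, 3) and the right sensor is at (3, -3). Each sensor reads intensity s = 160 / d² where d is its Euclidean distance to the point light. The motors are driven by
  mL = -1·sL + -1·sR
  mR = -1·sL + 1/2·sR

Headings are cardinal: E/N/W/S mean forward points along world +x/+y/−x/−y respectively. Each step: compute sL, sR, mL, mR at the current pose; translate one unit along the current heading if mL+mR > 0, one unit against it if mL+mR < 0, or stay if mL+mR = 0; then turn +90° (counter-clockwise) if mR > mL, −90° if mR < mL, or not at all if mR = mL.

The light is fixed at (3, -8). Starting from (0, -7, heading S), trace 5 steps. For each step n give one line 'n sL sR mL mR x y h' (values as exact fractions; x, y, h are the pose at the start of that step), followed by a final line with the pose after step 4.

n=0: pose=(0,-7,S); sL=40, sR=4; mL=-44, mR=-38; mL+mR=-82 → advance -1; mR−mL=6 → turn +1·90°
n=1: pose=(0,-6,E); sL=32/5, sR=160; mL=-832/5, mR=368/5; mL+mR=-464/5 → advance -1; mR−mL=240 → turn +1·90°
n=2: pose=(-1,-6,N); sL=80/37, sR=80/13; mL=-4000/481, mR=440/481; mL+mR=-3560/481 → advance -1; mR−mL=120/13 → turn +1·90°
n=3: pose=(-1,-7,W); sL=160/53, sR=32/13; mL=-3776/689, mR=-1232/689; mL+mR=-5008/689 → advance -1; mR−mL=48/13 → turn +1·90°
n=4: pose=(0,-7,S); sL=40, sR=4; mL=-44, mR=-38; mL+mR=-82 → advance -1; mR−mL=6 → turn +1·90°

0 40 4 -44 -38 0 -7 S
1 32/5 160 -832/5 368/5 0 -6 E
2 80/37 80/13 -4000/481 440/481 -1 -6 N
3 160/53 32/13 -3776/689 -1232/689 -1 -7 W
4 40 4 -44 -38 0 -7 S
final 0 -6 E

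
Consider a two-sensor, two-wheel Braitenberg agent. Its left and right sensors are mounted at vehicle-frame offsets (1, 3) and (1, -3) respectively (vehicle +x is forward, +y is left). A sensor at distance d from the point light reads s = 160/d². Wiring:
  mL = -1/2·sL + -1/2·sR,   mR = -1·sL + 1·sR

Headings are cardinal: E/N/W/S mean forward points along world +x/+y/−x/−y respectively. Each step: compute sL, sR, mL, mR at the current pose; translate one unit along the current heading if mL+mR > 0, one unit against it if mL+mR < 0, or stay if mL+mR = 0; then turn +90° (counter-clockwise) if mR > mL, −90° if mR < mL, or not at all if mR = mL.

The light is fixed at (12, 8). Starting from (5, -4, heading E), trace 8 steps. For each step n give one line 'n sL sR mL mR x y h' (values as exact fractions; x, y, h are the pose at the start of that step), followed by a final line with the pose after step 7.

0 160/117 160/261 -1120/1131 -2560/3393 5 -4 E
1 80/121 80/73 -7760/8833 3840/8833 4 -4 N
2 160/337 160/181 -41440/60997 24960/60997 4 -5 W
3 40/53 20/37 -1270/1961 -420/1961 5 -5 S
4 160/117 160/261 -1120/1131 -2560/3393 5 -4 E
5 80/121 80/73 -7760/8833 3840/8833 4 -4 N
6 160/337 160/181 -41440/60997 24960/60997 4 -5 W
7 40/53 20/37 -1270/1961 -420/1961 5 -5 S
final 5 -4 E

n=0: pose=(5,-4,E); sL=160/117, sR=160/261; mL=-1120/1131, mR=-2560/3393; mL+mR=-5920/3393 → advance -1; mR−mL=800/3393 → turn +1·90°
n=1: pose=(4,-4,N); sL=80/121, sR=80/73; mL=-7760/8833, mR=3840/8833; mL+mR=-3920/8833 → advance -1; mR−mL=11600/8833 → turn +1·90°
n=2: pose=(4,-5,W); sL=160/337, sR=160/181; mL=-41440/60997, mR=24960/60997; mL+mR=-16480/60997 → advance -1; mR−mL=66400/60997 → turn +1·90°
n=3: pose=(5,-5,S); sL=40/53, sR=20/37; mL=-1270/1961, mR=-420/1961; mL+mR=-1690/1961 → advance -1; mR−mL=850/1961 → turn +1·90°
n=4: pose=(5,-4,E); sL=160/117, sR=160/261; mL=-1120/1131, mR=-2560/3393; mL+mR=-5920/3393 → advance -1; mR−mL=800/3393 → turn +1·90°
n=5: pose=(4,-4,N); sL=80/121, sR=80/73; mL=-7760/8833, mR=3840/8833; mL+mR=-3920/8833 → advance -1; mR−mL=11600/8833 → turn +1·90°
n=6: pose=(4,-5,W); sL=160/337, sR=160/181; mL=-41440/60997, mR=24960/60997; mL+mR=-16480/60997 → advance -1; mR−mL=66400/60997 → turn +1·90°
n=7: pose=(5,-5,S); sL=40/53, sR=20/37; mL=-1270/1961, mR=-420/1961; mL+mR=-1690/1961 → advance -1; mR−mL=850/1961 → turn +1·90°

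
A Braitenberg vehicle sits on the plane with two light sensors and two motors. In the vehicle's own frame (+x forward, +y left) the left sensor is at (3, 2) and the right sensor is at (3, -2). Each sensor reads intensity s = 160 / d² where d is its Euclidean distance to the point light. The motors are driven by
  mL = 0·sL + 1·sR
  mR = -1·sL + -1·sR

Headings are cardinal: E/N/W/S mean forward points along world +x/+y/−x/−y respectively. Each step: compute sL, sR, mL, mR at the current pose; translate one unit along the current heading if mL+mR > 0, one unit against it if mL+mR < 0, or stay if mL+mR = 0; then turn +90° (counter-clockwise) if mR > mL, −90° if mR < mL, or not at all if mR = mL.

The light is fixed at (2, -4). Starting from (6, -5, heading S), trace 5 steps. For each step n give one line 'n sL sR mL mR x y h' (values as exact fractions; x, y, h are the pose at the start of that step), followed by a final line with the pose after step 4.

n=0: pose=(6,-5,S); sL=40/13, sR=8; mL=8, mR=-144/13; mL+mR=-40/13 → advance -1; mR−mL=-248/13 → turn -1·90°
n=1: pose=(6,-4,W); sL=32, sR=32; mL=32, mR=-64; mL+mR=-32 → advance -1; mR−mL=-96 → turn -1·90°
n=2: pose=(7,-4,N); sL=80/9, sR=80/29; mL=80/29, mR=-3040/261; mL+mR=-80/9 → advance -1; mR−mL=-3760/261 → turn -1·90°
n=3: pose=(7,-5,E); sL=32/13, sR=160/73; mL=160/73, mR=-4416/949; mL+mR=-32/13 → advance -1; mR−mL=-6496/949 → turn -1·90°
n=4: pose=(6,-5,S); sL=40/13, sR=8; mL=8, mR=-144/13; mL+mR=-40/13 → advance -1; mR−mL=-248/13 → turn -1·90°

0 40/13 8 8 -144/13 6 -5 S
1 32 32 32 -64 6 -4 W
2 80/9 80/29 80/29 -3040/261 7 -4 N
3 32/13 160/73 160/73 -4416/949 7 -5 E
4 40/13 8 8 -144/13 6 -5 S
final 6 -4 W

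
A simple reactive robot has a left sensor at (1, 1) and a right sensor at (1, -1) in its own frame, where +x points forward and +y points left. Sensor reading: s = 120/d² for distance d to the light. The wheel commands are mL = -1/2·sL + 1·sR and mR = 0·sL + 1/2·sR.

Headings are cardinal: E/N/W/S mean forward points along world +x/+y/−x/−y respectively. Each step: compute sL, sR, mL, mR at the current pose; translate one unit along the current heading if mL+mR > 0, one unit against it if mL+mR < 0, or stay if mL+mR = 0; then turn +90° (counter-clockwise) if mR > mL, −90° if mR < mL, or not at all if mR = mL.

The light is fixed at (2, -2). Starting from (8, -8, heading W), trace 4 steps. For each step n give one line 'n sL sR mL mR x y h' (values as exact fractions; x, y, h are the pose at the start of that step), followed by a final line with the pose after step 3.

n=0: pose=(8,-8,W); sL=60/37, sR=12/5; mL=294/185, mR=6/5; mL+mR=516/185 → advance +1; mR−mL=-72/185 → turn -1·90°
n=1: pose=(7,-8,N); sL=120/41, sR=120/61; mL=1260/2501, mR=60/61; mL+mR=3720/2501 → advance +1; mR−mL=1200/2501 → turn +1·90°
n=2: pose=(7,-7,W); sL=30/13, sR=15/4; mL=135/52, mR=15/8; mL+mR=465/104 → advance +1; mR−mL=-75/104 → turn -1·90°
n=3: pose=(6,-7,N); sL=24/5, sR=120/41; mL=108/205, mR=60/41; mL+mR=408/205 → advance +1; mR−mL=192/205 → turn +1·90°

0 60/37 12/5 294/185 6/5 8 -8 W
1 120/41 120/61 1260/2501 60/61 7 -8 N
2 30/13 15/4 135/52 15/8 7 -7 W
3 24/5 120/41 108/205 60/41 6 -7 N
final 6 -6 W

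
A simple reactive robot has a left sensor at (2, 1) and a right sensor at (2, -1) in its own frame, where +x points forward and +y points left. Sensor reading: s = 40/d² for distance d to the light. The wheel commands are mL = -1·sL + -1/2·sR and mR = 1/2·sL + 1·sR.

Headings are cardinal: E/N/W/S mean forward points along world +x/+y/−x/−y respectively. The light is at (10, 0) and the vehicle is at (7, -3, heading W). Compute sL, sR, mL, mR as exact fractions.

40/41 40/29 -1980/1189 2220/1189

left sensor world pos  = (5, -4); dL² = 41
right sensor world pos = (5, -2); dR² = 29
sL = 40/41 = 40/41
sR = 40/29 = 40/29
mL = -1·sL + -1/2·sR = -1980/1189
mR = 1/2·sL + 1·sR = 2220/1189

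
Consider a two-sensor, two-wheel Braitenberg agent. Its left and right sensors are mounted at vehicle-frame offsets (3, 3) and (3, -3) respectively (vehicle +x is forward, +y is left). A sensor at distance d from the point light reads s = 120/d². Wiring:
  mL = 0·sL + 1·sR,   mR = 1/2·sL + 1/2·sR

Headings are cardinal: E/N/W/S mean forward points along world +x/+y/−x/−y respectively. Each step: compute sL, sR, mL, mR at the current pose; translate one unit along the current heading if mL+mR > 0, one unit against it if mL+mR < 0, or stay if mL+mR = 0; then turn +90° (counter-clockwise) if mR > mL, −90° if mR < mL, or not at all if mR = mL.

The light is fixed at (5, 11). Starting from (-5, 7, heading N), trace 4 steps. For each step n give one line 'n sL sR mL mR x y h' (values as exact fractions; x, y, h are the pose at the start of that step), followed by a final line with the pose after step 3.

n=0: pose=(-5,7,N); sL=12/17, sR=12/5; mL=12/5, mR=132/85; mL+mR=336/85 → advance +1; mR−mL=-72/85 → turn -1·90°
n=1: pose=(-5,8,E); sL=120/49, sR=24/17; mL=24/17, mR=1608/833; mL+mR=2784/833 → advance +1; mR−mL=432/833 → turn +1·90°
n=2: pose=(-4,8,N); sL=5/6, sR=10/3; mL=10/3, mR=25/12; mL+mR=65/12 → advance +1; mR−mL=-5/4 → turn -1·90°
n=3: pose=(-4,9,E); sL=120/37, sR=120/61; mL=120/61, mR=5880/2257; mL+mR=10320/2257 → advance +1; mR−mL=1440/2257 → turn +1·90°

0 12/17 12/5 12/5 132/85 -5 7 N
1 120/49 24/17 24/17 1608/833 -5 8 E
2 5/6 10/3 10/3 25/12 -4 8 N
3 120/37 120/61 120/61 5880/2257 -4 9 E
final -3 9 N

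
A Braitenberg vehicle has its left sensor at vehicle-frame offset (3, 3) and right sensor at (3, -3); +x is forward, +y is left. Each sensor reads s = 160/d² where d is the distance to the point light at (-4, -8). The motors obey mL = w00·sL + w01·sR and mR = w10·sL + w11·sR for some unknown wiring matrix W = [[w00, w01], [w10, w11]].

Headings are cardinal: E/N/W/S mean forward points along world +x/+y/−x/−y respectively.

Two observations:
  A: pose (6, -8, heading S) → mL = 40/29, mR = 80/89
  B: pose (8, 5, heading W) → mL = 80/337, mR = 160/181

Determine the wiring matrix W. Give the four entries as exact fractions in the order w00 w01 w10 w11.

obs A: pose=(6,-8,S) → sL=80/89, sR=80/29, mL=40/29, mR=80/89
obs B: pose=(8,5,W) → sL=160/181, sR=160/337, mL=80/337, mR=160/181
sensor matrix S = [[80/89, 80/29], [160/181, 160/337]]; det S = -316723200/157433257
solve [mL_A; mL_B] = S·[w00; w01] and [mR_A; mR_B] = S·[w10; w11]:
  w00 = 0, w01 = 1/2, w10 = 1, w11 = 0

0 1/2 1 0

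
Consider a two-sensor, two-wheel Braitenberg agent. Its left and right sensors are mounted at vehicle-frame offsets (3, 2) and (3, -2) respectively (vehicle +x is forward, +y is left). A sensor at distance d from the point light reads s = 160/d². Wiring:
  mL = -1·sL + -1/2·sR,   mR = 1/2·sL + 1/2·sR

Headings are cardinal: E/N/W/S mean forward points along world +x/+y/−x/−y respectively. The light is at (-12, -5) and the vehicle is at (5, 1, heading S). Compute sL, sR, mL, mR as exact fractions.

left sensor world pos  = (7, -2); dL² = 370
right sensor world pos = (3, -2); dR² = 234
sL = 160/370 = 16/37
sR = 160/234 = 80/117
mL = -1·sL + -1/2·sR = -3352/4329
mR = 1/2·sL + 1/2·sR = 2416/4329

16/37 80/117 -3352/4329 2416/4329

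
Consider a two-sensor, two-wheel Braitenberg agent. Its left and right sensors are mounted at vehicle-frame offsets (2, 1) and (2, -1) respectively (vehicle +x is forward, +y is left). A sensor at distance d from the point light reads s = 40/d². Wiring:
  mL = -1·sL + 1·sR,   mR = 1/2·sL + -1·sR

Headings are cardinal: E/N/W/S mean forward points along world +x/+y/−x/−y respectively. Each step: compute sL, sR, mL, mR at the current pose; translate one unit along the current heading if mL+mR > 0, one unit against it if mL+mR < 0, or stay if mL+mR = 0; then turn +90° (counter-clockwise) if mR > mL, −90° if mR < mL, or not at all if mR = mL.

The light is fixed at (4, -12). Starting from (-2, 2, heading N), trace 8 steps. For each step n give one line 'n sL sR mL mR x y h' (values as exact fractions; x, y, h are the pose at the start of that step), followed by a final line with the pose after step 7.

n=0: pose=(-2,2,N); sL=8/61, sR=40/281; mL=192/17141, mR=-1316/17141; mL+mR=-4/61 → advance -1; mR−mL=-1508/17141 → turn -1·90°
n=1: pose=(-2,1,E); sL=10/53, sR=1/4; mL=13/212, mR=-33/212; mL+mR=-5/53 → advance -1; mR−mL=-23/106 → turn -1·90°
n=2: pose=(-3,1,S); sL=40/157, sR=8/37; mL=-224/5809, mR=-516/5809; mL+mR=-20/157 → advance -1; mR−mL=-292/5809 → turn -1·90°
n=3: pose=(-3,2,W); sL=4/25, sR=20/153; mL=-112/3825, mR=-194/3825; mL+mR=-2/25 → advance -1; mR−mL=-82/3825 → turn -1·90°
n=4: pose=(-2,2,N); sL=8/61, sR=40/281; mL=192/17141, mR=-1316/17141; mL+mR=-4/61 → advance -1; mR−mL=-1508/17141 → turn -1·90°
n=5: pose=(-2,1,E); sL=10/53, sR=1/4; mL=13/212, mR=-33/212; mL+mR=-5/53 → advance -1; mR−mL=-23/106 → turn -1·90°
n=6: pose=(-3,1,S); sL=40/157, sR=8/37; mL=-224/5809, mR=-516/5809; mL+mR=-20/157 → advance -1; mR−mL=-292/5809 → turn -1·90°
n=7: pose=(-3,2,W); sL=4/25, sR=20/153; mL=-112/3825, mR=-194/3825; mL+mR=-2/25 → advance -1; mR−mL=-82/3825 → turn -1·90°

0 8/61 40/281 192/17141 -1316/17141 -2 2 N
1 10/53 1/4 13/212 -33/212 -2 1 E
2 40/157 8/37 -224/5809 -516/5809 -3 1 S
3 4/25 20/153 -112/3825 -194/3825 -3 2 W
4 8/61 40/281 192/17141 -1316/17141 -2 2 N
5 10/53 1/4 13/212 -33/212 -2 1 E
6 40/157 8/37 -224/5809 -516/5809 -3 1 S
7 4/25 20/153 -112/3825 -194/3825 -3 2 W
final -2 2 N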